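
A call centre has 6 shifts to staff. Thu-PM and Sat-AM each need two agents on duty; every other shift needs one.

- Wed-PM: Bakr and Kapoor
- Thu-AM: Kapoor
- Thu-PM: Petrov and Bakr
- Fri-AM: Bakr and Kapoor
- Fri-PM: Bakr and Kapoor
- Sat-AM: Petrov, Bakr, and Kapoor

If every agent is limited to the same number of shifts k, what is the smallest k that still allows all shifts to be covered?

3

With 3 agents and 8 worker-slots to fill, someone must work at least ⌈8/3⌉ = 3 shifts, so k ≥ 3.
k = 3 works: Wed-PM→Bakr, Thu-AM→Kapoor, Thu-PM→Petrov+Bakr, Fri-AM→Bakr, Fri-PM→Kapoor, Sat-AM→Petrov+Kapoor.
Loads: Petrov 2, Bakr 3, Kapoor 3 — all ≤ 3.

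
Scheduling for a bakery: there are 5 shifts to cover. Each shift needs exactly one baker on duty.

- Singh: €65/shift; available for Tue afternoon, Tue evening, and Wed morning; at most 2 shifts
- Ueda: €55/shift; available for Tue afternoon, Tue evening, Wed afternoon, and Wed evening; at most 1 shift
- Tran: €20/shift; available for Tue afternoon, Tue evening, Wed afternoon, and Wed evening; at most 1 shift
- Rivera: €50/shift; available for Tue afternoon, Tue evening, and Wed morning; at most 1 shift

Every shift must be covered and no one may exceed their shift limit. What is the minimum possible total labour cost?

€255

Picking the cheapest available baker for each shift independently would cost €130, but that ignores the shift limits.
An optimal schedule: Tue afternoon→Singh, Tue evening→Rivera, Wed morning→Singh, Wed afternoon→Ueda, Wed evening→Tran.
Total: 65 + 50 + 65 + 55 + 20 = €255.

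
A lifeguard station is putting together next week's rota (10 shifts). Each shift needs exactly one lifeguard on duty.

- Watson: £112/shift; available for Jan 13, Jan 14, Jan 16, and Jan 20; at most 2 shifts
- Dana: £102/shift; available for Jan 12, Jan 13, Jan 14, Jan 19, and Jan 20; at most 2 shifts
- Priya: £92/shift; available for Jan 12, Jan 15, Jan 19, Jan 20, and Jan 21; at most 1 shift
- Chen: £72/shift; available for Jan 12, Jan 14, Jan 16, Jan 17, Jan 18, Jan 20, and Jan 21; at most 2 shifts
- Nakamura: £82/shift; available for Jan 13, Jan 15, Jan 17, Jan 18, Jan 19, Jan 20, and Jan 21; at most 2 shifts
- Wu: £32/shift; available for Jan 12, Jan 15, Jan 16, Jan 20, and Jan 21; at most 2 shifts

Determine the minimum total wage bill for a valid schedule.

£780

Picking the cheapest available lifeguard for each shift independently would cost £540, but that ignores the shift limits.
An optimal schedule: Jan 12→Dana, Jan 13→Nakamura, Jan 14→Dana, Jan 15→Wu, Jan 16→Wu, Jan 17→Chen, Jan 18→Chen, Jan 19→Nakamura, Jan 20→Watson, Jan 21→Priya.
Total: 102 + 82 + 102 + 32 + 32 + 72 + 72 + 82 + 112 + 92 = £780.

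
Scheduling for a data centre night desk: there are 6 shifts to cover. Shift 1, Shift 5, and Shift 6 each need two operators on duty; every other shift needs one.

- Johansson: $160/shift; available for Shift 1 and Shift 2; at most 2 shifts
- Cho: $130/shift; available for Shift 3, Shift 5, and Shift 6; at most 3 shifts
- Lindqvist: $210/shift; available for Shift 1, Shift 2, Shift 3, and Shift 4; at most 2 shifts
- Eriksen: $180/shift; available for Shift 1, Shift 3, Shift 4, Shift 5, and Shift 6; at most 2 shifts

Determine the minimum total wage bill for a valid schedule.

Shift 5 can only be covered by Cho and Eriksen, so that assignment is forced.
Shift 6 can only be covered by Cho and Eriksen, so that assignment is forced.
Picking the cheapest available operator for each shift independently would cost $1430, but that ignores the shift limits.
An optimal schedule: Shift 1→Johansson+Lindqvist, Shift 2→Johansson, Shift 3→Cho, Shift 4→Lindqvist, Shift 5→Cho+Eriksen, Shift 6→Cho+Eriksen.
Total: 160 + 210 + 160 + 130 + 210 + 130 + 180 + 130 + 180 = $1490.

$1490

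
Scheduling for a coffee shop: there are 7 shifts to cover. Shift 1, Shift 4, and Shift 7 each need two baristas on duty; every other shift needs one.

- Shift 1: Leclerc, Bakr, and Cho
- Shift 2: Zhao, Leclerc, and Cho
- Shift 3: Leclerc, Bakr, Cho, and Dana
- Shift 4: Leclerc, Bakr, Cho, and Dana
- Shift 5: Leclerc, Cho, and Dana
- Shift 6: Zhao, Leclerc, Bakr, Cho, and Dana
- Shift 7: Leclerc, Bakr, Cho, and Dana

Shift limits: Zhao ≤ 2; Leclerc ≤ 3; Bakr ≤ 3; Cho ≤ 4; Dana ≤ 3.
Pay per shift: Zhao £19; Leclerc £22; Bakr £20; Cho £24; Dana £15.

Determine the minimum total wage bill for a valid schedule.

£187

Picking the cheapest available barista for each shift independently would cost £176, but that ignores the shift limits.
An optimal schedule: Shift 1→Bakr+Leclerc, Shift 2→Zhao, Shift 3→Dana, Shift 4→Dana+Bakr, Shift 5→Dana, Shift 6→Zhao, Shift 7→Bakr+Leclerc.
Total: 20 + 22 + 19 + 15 + 15 + 20 + 15 + 19 + 20 + 22 = £187.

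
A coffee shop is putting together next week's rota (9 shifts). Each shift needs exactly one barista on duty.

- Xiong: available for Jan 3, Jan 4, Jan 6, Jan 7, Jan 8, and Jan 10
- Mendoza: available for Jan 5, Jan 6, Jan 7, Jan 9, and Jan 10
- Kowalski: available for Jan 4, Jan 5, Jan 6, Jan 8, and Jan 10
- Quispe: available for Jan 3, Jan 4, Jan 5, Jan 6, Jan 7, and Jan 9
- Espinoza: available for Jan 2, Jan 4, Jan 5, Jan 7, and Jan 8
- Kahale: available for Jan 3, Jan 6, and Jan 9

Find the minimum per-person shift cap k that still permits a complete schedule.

With 6 baristas and 9 worker-slots to fill, someone must work at least ⌈9/6⌉ = 2 shifts, so k ≥ 2.
k = 2 works: Jan 2→Espinoza, Jan 3→Xiong, Jan 4→Kowalski, Jan 5→Kowalski, Jan 6→Quispe, Jan 7→Quispe, Jan 8→Xiong, Jan 9→Mendoza, Jan 10→Mendoza.
Loads: Xiong 2, Mendoza 2, Kowalski 2, Quispe 2, Espinoza 1, Kahale 0 — all ≤ 2.

2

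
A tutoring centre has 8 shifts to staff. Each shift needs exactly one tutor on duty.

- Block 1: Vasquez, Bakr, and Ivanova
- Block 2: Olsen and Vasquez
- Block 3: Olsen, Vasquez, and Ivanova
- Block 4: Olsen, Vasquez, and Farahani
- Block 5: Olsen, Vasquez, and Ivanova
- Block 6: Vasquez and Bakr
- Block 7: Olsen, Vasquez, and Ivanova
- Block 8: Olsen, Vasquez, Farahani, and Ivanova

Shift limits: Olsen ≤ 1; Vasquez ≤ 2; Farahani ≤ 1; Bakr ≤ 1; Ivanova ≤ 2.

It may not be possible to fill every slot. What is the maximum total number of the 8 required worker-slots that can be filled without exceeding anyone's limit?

Total capacity across all tutors is 1+2+1+1+2 = 7, and 8 slots are needed, so at most 7 can be filled.
An assignment achieving 7: Block 1→Bakr, Block 2→Olsen, Block 3→Vasquez, Block 4→Farahani, Block 5→Ivanova, Block 6→Vasquez, Block 7→Ivanova.
Loads: Olsen 1/1, Vasquez 2/2, Farahani 1/1, Bakr 1/1, Ivanova 2/2.

7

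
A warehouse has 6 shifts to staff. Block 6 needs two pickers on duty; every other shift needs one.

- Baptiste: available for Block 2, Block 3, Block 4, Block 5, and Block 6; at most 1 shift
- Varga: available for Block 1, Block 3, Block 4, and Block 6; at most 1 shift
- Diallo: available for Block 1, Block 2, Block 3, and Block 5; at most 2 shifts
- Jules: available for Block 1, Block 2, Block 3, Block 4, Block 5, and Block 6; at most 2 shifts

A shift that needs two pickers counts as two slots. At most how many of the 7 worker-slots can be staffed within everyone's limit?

Total capacity across all pickers is 1+1+2+2 = 6, and 7 slots are needed, so at most 6 can be filled.
An assignment achieving 6: Block 1→Varga, Block 2→Baptiste, Block 3→Diallo, Block 4→Jules, Block 5→Diallo, Block 6→Jules.
Loads: Baptiste 1/1, Varga 1/1, Diallo 2/2, Jules 2/2.

6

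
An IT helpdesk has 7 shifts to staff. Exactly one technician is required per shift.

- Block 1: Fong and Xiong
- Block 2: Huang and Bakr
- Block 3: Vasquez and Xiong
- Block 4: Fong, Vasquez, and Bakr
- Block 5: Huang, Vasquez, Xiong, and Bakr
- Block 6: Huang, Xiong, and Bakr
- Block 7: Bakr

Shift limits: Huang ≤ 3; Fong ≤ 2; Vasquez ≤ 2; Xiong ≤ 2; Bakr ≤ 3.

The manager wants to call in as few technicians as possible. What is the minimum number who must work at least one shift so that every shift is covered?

7 slots to fill and no one can take more than 3, so at least ⌈7/3⌉ = 3 technicians are needed.
Huang, Xiong, and Bakr alone can cover everything: Block 1→Xiong, Block 2→Huang, Block 3→Xiong, Block 4→Bakr, Block 5→Huang, Block 6→Huang, Block 7→Bakr.

3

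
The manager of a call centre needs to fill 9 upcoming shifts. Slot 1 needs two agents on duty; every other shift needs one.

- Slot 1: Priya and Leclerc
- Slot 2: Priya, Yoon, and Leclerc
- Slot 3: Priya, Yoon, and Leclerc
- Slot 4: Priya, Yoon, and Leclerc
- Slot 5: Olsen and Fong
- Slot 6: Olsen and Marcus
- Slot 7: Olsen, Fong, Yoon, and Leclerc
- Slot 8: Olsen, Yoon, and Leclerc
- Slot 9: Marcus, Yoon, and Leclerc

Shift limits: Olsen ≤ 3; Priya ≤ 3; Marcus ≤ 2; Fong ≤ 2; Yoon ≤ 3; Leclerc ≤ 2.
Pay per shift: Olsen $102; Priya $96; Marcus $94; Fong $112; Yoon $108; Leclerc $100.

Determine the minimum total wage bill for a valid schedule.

Slot 1 can only be covered by Priya and Leclerc, so that assignment is forced.
Picking the cheapest available agent for each shift independently would cost $974, but that ignores the shift limits.
An optimal schedule: Slot 1→Priya+Leclerc, Slot 2→Priya, Slot 3→Priya, Slot 4→Leclerc, Slot 5→Olsen, Slot 6→Marcus, Slot 7→Olsen, Slot 8→Olsen, Slot 9→Marcus.
Total: 96 + 100 + 96 + 96 + 100 + 102 + 94 + 102 + 102 + 94 = $982.

$982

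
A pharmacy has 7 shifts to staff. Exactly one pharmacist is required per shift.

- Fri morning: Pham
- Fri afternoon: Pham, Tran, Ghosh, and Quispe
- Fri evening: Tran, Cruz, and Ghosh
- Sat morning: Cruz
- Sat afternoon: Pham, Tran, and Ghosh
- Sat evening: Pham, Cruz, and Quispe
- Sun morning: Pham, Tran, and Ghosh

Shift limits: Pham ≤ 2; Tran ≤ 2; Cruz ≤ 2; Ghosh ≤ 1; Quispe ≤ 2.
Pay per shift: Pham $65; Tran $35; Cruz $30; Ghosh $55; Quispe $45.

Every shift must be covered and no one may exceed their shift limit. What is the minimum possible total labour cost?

Fri morning can only be covered by Pham, so that assignment is forced.
Sat morning can only be covered by Cruz, so that assignment is forced.
Picking the cheapest available pharmacist for each shift independently would cost $260, but that ignores the shift limits.
An optimal schedule: Fri morning→Pham, Fri afternoon→Quispe, Fri evening→Cruz, Sat morning→Cruz, Sat afternoon→Tran, Sat evening→Quispe, Sun morning→Tran.
Total: 65 + 45 + 30 + 30 + 35 + 45 + 35 = $285.

$285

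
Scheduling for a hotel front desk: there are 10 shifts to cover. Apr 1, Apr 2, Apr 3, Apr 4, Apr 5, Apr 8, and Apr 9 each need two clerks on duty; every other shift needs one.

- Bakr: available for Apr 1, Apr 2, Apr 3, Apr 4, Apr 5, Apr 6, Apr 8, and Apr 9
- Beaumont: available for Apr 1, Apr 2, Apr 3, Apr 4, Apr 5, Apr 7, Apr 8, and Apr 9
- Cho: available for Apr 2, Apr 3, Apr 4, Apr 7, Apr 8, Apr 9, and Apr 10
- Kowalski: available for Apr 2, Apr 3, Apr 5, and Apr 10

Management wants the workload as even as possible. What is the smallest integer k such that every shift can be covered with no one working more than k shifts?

5

With 4 clerks and 17 worker-slots to fill, someone must work at least ⌈17/4⌉ = 5 shifts, so k ≥ 5.
k = 5 works: Apr 1→Bakr+Beaumont, Apr 2→Cho+Kowalski, Apr 3→Cho+Kowalski, Apr 4→Bakr+Beaumont, Apr 5→Bakr+Beaumont, Apr 6→Bakr, Apr 7→Beaumont, Apr 8→Bakr+Cho, Apr 9→Beaumont+Cho, Apr 10→Cho.
Loads: Bakr 5, Beaumont 5, Cho 5, Kowalski 2 — all ≤ 5.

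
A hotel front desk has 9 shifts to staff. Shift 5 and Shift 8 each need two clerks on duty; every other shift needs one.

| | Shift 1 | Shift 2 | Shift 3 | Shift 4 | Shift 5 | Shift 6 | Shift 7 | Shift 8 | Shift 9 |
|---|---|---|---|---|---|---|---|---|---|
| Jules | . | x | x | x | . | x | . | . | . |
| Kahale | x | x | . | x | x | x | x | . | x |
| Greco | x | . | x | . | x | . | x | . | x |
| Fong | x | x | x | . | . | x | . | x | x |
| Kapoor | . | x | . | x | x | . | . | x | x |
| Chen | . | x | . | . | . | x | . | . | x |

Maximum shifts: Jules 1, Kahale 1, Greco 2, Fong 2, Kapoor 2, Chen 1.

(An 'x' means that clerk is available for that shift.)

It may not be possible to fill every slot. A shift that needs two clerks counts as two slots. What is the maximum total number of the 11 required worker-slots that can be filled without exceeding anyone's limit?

9

Total capacity across all clerks is 1+1+2+2+2+1 = 9, and 11 slots are needed, so at most 9 can be filled.
An assignment achieving 9: Shift 1→Greco, Shift 2→Chen, Shift 3→Jules, Shift 4→Kapoor, Shift 5→Greco, Shift 6→Fong, Shift 7→Kahale, Shift 8→Fong+Kapoor.
Loads: Jules 1/1, Kahale 1/1, Greco 2/2, Fong 2/2, Kapoor 2/2, Chen 1/1.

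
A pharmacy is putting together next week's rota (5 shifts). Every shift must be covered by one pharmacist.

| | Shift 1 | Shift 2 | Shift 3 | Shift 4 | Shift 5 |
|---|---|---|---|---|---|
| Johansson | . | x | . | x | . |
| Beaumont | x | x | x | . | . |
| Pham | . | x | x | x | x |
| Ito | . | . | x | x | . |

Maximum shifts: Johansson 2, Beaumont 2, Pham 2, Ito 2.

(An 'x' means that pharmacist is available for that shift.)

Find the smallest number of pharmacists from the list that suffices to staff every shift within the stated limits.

3

5 slots to fill and no one can take more than 2, so at least ⌈5/2⌉ = 3 pharmacists are needed.
Johansson, Beaumont, and Pham alone can cover everything: Shift 1→Beaumont, Shift 2→Johansson, Shift 3→Beaumont, Shift 4→Johansson, Shift 5→Pham.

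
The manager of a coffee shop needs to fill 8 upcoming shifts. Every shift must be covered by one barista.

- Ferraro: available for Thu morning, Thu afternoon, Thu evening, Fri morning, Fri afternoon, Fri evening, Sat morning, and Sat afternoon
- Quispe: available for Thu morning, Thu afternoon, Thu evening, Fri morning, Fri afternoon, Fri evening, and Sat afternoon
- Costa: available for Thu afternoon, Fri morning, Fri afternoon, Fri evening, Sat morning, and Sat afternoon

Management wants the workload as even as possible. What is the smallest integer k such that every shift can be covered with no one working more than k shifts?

3

With 3 baristas and 8 worker-slots to fill, someone must work at least ⌈8/3⌉ = 3 shifts, so k ≥ 3.
k = 3 works: Thu morning→Ferraro, Thu afternoon→Quispe, Thu evening→Ferraro, Fri morning→Quispe, Fri afternoon→Quispe, Fri evening→Costa, Sat morning→Ferraro, Sat afternoon→Costa.
Loads: Ferraro 3, Quispe 3, Costa 2 — all ≤ 3.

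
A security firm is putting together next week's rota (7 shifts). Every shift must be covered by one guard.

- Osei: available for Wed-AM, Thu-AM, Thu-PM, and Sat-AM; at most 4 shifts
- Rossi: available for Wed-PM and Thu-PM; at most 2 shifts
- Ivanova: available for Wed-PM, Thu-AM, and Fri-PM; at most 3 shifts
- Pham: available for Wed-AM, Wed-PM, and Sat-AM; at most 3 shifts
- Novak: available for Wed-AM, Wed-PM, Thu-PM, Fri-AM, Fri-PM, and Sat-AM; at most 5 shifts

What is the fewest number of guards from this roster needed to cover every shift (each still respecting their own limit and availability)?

7 slots to fill and no one can take more than 5, so at least ⌈7/5⌉ = 2 guards are needed.
Osei and Novak alone can cover everything: Wed-AM→Osei, Wed-PM→Novak, Thu-AM→Osei, Thu-PM→Osei, Fri-AM→Novak, Fri-PM→Novak, Sat-AM→Osei.

2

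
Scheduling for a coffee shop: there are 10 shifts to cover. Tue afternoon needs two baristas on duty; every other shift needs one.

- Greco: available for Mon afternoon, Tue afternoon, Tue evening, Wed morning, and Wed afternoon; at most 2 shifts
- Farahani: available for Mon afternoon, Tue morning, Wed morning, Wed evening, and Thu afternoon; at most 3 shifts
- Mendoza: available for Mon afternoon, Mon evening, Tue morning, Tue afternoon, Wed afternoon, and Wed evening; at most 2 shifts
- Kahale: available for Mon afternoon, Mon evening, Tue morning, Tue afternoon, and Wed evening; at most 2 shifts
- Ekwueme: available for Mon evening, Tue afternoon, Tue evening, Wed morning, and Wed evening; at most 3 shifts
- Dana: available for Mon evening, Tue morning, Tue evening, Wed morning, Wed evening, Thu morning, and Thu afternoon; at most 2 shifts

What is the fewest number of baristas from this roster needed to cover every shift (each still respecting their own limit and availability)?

5

11 slots to fill and no one can take more than 3, so at least ⌈11/3⌉ = 4 baristas are needed.
Any 4 baristas together have capacity at most 3+3+2+2 = 10 < 11 slots, so 4 can never suffice.
Greco, Farahani, Mendoza, Kahale, and Dana alone can cover everything: Mon afternoon→Farahani, Mon evening→Mendoza, Tue morning→Kahale, Tue afternoon→Mendoza+Kahale, Tue evening→Greco, Wed morning→Farahani, Wed afternoon→Greco, Wed evening→Dana, Thu morning→Dana, Thu afternoon→Farahani.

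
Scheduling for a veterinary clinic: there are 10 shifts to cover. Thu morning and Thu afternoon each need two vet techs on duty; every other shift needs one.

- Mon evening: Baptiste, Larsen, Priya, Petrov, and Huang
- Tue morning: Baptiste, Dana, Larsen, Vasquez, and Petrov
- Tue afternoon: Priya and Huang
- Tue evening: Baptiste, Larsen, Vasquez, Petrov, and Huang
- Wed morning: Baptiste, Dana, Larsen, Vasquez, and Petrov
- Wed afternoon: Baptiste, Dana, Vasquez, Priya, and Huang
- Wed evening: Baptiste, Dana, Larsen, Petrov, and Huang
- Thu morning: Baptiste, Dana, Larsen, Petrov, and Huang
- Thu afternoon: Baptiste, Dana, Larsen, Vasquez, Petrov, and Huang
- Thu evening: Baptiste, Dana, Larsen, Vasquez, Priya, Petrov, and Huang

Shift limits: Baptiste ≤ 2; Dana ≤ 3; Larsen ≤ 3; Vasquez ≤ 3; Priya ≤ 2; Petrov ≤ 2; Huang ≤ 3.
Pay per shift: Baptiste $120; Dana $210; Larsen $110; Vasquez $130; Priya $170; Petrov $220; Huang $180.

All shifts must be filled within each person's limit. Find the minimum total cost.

$1660

Picking the cheapest available vet tech for each shift independently would cost $1410, but that ignores the shift limits.
An optimal schedule: Mon evening→Larsen, Tue morning→Larsen, Tue afternoon→Priya, Tue evening→Larsen, Wed morning→Vasquez, Wed afternoon→Vasquez, Wed evening→Baptiste, Thu morning→Baptiste+Huang, Thu afternoon→Vasquez+Huang, Thu evening→Priya.
Total: 110 + 110 + 170 + 110 + 130 + 130 + 120 + 120 + 180 + 130 + 180 + 170 = $1660.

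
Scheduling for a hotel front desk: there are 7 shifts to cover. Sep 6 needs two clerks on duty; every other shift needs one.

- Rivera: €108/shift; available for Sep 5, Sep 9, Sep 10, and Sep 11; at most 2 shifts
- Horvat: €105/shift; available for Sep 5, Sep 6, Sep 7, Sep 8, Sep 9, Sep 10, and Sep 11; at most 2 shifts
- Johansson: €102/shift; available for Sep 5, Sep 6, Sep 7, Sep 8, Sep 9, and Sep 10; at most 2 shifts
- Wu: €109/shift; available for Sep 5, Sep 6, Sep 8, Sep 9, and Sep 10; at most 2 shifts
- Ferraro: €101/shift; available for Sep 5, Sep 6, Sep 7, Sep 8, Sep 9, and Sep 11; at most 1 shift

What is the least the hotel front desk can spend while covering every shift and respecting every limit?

€840

Picking the cheapest available clerk for each shift independently would cost €810, but that ignores the shift limits.
An optimal schedule: Sep 5→Johansson, Sep 6→Wu+Ferraro, Sep 7→Horvat, Sep 8→Horvat, Sep 9→Johansson, Sep 10→Rivera, Sep 11→Rivera.
Total: 102 + 109 + 101 + 105 + 105 + 102 + 108 + 108 = €840.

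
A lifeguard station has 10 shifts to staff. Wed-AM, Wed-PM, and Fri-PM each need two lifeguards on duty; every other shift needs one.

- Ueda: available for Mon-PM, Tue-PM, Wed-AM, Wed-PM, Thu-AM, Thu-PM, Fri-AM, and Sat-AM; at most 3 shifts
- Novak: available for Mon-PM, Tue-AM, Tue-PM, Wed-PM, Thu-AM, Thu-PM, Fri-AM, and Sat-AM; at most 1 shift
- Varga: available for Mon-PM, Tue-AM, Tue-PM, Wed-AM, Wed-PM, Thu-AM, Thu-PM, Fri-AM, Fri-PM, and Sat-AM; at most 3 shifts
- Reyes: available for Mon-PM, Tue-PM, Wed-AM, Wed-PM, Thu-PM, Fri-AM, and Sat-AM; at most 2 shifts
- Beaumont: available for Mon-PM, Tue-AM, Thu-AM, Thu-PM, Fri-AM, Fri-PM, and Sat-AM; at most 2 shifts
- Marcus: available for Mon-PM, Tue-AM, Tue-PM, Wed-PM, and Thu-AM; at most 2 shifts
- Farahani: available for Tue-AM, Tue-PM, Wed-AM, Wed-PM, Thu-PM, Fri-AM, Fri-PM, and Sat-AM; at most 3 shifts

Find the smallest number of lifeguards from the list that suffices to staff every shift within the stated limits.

13 slots to fill and no one can take more than 3, so at least ⌈13/3⌉ = 5 lifeguards are needed.
Ueda, Varga, Reyes, Beaumont, and Farahani alone can cover everything: Mon-PM→Ueda, Tue-AM→Varga, Tue-PM→Ueda, Wed-AM→Reyes+Farahani, Wed-PM→Reyes+Farahani, Thu-AM→Ueda, Thu-PM→Varga, Fri-AM→Beaumont, Fri-PM→Varga+Beaumont, Sat-AM→Farahani.

5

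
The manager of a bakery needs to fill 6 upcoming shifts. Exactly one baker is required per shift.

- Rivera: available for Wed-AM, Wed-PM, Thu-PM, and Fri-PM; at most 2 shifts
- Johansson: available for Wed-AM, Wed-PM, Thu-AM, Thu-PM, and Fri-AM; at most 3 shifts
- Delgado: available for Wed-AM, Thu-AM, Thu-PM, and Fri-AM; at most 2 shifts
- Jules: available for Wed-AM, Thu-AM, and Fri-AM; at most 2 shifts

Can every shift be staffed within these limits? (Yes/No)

Fri-PM can only be covered by Rivera, so that assignment is forced.
One valid schedule: Wed-AM→Delgado, Wed-PM→Rivera, Thu-AM→Johansson, Thu-PM→Johansson, Fri-AM→Johansson, Fri-PM→Rivera.
Loads: Rivera 2/2, Johansson 3/3, Delgado 1/2, Jules 0/2 — all within limits.

Yes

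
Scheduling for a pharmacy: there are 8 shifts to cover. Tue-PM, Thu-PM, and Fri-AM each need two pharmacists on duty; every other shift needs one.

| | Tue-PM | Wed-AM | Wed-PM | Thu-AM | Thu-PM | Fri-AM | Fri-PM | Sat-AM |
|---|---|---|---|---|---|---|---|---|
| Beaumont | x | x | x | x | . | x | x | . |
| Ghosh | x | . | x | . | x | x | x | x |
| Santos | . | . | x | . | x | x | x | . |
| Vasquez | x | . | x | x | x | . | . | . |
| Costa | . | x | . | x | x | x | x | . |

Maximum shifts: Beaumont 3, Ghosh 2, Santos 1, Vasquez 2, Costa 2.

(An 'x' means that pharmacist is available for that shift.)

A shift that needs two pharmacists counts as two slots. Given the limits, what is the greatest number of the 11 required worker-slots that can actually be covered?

Total capacity across all pharmacists is 3+2+1+2+2 = 10, and 11 slots are needed, so at most 10 can be filled.
An assignment achieving 10: Tue-PM→Beaumont+Ghosh, Wed-AM→Beaumont, Wed-PM→Vasquez, Thu-AM→Beaumont, Thu-PM→Santos+Vasquez, Fri-AM→Costa, Fri-PM→Costa, Sat-AM→Ghosh.
Loads: Beaumont 3/3, Ghosh 2/2, Santos 1/1, Vasquez 2/2, Costa 2/2.

10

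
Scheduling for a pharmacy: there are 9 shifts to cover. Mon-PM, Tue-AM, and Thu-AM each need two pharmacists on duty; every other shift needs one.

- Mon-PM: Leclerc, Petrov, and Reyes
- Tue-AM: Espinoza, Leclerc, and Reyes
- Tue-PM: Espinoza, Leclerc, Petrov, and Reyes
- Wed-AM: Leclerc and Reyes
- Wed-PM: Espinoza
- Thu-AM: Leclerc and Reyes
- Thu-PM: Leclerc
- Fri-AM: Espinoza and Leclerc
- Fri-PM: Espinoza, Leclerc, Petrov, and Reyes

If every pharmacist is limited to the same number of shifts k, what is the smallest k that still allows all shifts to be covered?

With 4 pharmacists and 12 worker-slots to fill, someone must work at least ⌈12/4⌉ = 3 shifts, so k ≥ 3.
k = 3 works: Mon-PM→Petrov+Reyes, Tue-AM→Espinoza+Reyes, Tue-PM→Petrov, Wed-AM→Leclerc, Wed-PM→Espinoza, Thu-AM→Leclerc+Reyes, Thu-PM→Leclerc, Fri-AM→Espinoza, Fri-PM→Petrov.
Loads: Espinoza 3, Leclerc 3, Petrov 3, Reyes 3 — all ≤ 3.

3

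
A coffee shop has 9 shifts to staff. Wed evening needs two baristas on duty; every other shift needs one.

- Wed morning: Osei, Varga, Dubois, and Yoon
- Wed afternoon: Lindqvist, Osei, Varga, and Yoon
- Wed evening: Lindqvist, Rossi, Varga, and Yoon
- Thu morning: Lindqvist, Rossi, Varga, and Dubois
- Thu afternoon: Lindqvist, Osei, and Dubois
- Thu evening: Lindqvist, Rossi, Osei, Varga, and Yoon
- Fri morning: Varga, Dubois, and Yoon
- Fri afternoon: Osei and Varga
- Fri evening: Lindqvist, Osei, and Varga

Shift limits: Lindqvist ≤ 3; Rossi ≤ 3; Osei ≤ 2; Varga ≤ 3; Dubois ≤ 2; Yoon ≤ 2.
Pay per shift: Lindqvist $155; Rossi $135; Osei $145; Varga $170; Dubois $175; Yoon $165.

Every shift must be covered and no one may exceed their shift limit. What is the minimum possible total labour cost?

$1490

Picking the cheapest available barista for each shift independently would cost $1450, but that ignores the shift limits.
An optimal schedule: Wed morning→Yoon, Wed afternoon→Lindqvist, Wed evening→Rossi+Lindqvist, Thu morning→Rossi, Thu afternoon→Osei, Thu evening→Rossi, Fri morning→Yoon, Fri afternoon→Osei, Fri evening→Lindqvist.
Total: 165 + 155 + 135 + 155 + 135 + 145 + 135 + 165 + 145 + 155 = $1490.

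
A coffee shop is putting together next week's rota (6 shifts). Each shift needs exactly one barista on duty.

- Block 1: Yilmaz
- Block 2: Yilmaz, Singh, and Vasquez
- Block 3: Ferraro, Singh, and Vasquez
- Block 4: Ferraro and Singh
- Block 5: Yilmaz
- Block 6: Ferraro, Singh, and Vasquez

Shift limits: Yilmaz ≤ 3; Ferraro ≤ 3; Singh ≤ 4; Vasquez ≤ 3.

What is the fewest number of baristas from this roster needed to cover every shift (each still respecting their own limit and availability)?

6 slots to fill and no one can take more than 4, so at least ⌈6/4⌉ = 2 baristas are needed.
Yilmaz and Ferraro alone can cover everything: Block 1→Yilmaz, Block 2→Yilmaz, Block 3→Ferraro, Block 4→Ferraro, Block 5→Yilmaz, Block 6→Ferraro.

2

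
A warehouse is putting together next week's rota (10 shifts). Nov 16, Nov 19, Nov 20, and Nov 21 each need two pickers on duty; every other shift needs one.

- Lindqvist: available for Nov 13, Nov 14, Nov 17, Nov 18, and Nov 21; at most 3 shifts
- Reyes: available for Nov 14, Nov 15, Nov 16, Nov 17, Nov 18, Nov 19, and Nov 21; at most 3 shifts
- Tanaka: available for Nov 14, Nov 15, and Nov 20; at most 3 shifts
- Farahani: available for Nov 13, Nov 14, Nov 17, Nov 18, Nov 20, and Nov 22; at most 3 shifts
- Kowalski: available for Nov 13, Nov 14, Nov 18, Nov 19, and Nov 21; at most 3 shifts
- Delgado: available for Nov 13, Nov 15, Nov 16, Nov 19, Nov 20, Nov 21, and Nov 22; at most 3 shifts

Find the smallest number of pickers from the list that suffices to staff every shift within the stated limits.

5

14 slots to fill and no one can take more than 3, so at least ⌈14/3⌉ = 5 pickers are needed.
Lindqvist, Reyes, Tanaka, Farahani, and Delgado alone can cover everything: Nov 13→Lindqvist, Nov 14→Tanaka, Nov 15→Reyes, Nov 16→Reyes+Delgado, Nov 17→Lindqvist, Nov 18→Farahani, Nov 19→Reyes+Delgado, Nov 20→Tanaka+Farahani, Nov 21→Lindqvist+Delgado, Nov 22→Farahani.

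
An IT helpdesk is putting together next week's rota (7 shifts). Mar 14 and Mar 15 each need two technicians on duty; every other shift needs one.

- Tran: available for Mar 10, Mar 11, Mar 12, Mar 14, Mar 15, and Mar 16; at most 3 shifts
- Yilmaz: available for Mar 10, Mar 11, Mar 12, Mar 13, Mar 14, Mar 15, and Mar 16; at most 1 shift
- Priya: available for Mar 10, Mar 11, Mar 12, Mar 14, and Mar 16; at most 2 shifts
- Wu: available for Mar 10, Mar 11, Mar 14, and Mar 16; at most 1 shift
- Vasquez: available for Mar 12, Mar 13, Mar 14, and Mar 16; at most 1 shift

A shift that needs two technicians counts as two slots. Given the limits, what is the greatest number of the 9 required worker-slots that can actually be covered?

8

Total capacity across all technicians is 3+1+2+1+1 = 8, and 9 slots are needed, so at most 8 can be filled.
An assignment achieving 8: Mar 10→Tran, Mar 11→Tran, Mar 12→Priya, Mar 13→Yilmaz, Mar 14→Priya+Wu, Mar 15→Tran, Mar 16→Vasquez.
Loads: Tran 3/3, Yilmaz 1/1, Priya 2/2, Wu 1/1, Vasquez 1/1.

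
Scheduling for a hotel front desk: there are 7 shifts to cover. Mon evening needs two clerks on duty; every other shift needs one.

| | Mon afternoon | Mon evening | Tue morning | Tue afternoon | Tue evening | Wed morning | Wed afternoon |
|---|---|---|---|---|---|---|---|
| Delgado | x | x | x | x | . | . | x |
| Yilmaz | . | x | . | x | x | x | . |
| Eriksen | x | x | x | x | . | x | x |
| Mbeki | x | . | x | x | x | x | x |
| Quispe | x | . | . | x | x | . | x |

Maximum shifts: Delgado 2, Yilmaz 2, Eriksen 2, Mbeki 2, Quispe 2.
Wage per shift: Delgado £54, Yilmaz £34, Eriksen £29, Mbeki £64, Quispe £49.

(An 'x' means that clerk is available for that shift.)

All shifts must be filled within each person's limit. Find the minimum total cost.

Picking the cheapest available clerk for each shift independently would cost £242, but that ignores the shift limits.
An optimal schedule: Mon afternoon→Quispe, Mon evening→Eriksen+Yilmaz, Tue morning→Eriksen, Tue afternoon→Delgado, Tue evening→Quispe, Wed morning→Yilmaz, Wed afternoon→Delgado.
Total: 49 + 29 + 34 + 29 + 54 + 49 + 34 + 54 = £332.

£332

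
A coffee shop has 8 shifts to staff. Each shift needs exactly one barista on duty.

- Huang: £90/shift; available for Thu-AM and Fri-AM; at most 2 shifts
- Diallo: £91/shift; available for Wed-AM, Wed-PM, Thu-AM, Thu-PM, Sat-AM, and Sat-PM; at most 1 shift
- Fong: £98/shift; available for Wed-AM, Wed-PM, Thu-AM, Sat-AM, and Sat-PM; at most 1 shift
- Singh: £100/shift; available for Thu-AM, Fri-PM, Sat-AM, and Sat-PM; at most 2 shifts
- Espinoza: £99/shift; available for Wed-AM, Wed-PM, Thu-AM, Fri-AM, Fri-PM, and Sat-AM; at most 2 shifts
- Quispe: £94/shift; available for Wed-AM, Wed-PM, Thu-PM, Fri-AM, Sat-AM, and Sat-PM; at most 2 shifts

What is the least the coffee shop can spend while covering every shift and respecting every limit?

£755

Picking the cheapest available barista for each shift independently would cost £734, but that ignores the shift limits.
An optimal schedule: Wed-AM→Quispe, Wed-PM→Quispe, Thu-AM→Huang, Thu-PM→Diallo, Fri-AM→Huang, Fri-PM→Espinoza, Sat-AM→Espinoza, Sat-PM→Fong.
Total: 94 + 94 + 90 + 91 + 90 + 99 + 99 + 98 = £755.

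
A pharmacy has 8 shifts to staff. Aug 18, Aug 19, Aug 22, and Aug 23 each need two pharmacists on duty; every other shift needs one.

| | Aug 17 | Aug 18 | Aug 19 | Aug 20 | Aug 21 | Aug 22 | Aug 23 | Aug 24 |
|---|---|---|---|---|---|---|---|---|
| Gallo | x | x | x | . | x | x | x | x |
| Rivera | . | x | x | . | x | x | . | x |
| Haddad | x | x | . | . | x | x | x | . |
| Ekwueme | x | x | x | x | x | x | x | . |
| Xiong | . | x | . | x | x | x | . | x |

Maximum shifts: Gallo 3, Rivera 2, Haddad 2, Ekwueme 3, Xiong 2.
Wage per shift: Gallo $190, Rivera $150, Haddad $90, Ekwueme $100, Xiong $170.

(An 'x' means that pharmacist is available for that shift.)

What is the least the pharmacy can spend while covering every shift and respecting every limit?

Picking the cheapest available pharmacist for each shift independently would cost $1250, but that ignores the shift limits.
An optimal schedule: Aug 17→Gallo, Aug 18→Ekwueme+Xiong, Aug 19→Gallo+Rivera, Aug 20→Ekwueme, Aug 21→Haddad, Aug 22→Ekwueme+Xiong, Aug 23→Gallo+Haddad, Aug 24→Rivera.
Total: 190 + 100 + 170 + 190 + 150 + 100 + 90 + 100 + 170 + 190 + 90 + 150 = $1690.

$1690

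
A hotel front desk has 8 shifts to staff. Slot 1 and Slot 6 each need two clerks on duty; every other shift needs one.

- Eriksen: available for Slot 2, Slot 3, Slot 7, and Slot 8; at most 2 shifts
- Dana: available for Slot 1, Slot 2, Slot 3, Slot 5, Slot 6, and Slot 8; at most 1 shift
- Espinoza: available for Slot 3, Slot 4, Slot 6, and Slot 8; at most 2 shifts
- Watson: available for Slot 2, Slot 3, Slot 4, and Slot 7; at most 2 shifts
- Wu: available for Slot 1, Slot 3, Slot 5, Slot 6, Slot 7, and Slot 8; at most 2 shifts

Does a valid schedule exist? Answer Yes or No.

No

Shifts {Slot 1, Slot 5, Slot 6} need 5 worker-slots in total, but the clerks available for any of those shifts (Dana, Espinoza, and Wu) can supply at most 4 among them. So no valid schedule exists.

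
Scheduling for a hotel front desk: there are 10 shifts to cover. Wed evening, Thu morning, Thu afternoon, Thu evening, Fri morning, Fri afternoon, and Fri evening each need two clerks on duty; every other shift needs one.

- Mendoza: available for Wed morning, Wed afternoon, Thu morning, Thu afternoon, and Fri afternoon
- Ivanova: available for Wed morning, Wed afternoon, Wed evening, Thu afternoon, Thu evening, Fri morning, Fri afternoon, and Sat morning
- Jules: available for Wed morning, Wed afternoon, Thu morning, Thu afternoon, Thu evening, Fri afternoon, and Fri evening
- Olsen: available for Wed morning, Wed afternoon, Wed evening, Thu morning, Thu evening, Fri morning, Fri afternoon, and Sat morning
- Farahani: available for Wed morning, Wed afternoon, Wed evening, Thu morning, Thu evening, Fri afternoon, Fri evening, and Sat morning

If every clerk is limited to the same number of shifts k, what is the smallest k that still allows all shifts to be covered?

4

With 5 clerks and 17 worker-slots to fill, someone must work at least ⌈17/5⌉ = 4 shifts, so k ≥ 4.
k = 4 works: Wed morning→Mendoza, Wed afternoon→Mendoza, Wed evening→Ivanova+Olsen, Thu morning→Mendoza+Jules, Thu afternoon→Mendoza+Ivanova, Thu evening→Jules+Olsen, Fri morning→Ivanova+Olsen, Fri afternoon→Jules+Olsen, Fri evening→Jules+Farahani, Sat morning→Ivanova.
Loads: Mendoza 4, Ivanova 4, Jules 4, Olsen 4, Farahani 1 — all ≤ 4.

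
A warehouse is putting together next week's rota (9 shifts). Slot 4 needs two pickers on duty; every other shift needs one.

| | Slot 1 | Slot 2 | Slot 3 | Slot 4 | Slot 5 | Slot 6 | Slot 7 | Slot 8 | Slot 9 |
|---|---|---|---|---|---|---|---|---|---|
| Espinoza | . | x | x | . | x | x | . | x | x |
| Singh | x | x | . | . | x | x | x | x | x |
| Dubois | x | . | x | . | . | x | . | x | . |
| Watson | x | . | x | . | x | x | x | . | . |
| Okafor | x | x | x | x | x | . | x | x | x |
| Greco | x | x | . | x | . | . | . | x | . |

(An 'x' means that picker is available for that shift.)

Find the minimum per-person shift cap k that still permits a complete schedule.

With 6 pickers and 10 worker-slots to fill, someone must work at least ⌈10/6⌉ = 2 shifts, so k ≥ 2.
k = 2 works: Slot 1→Watson, Slot 2→Espinoza, Slot 3→Dubois, Slot 4→Okafor+Greco, Slot 5→Singh, Slot 6→Dubois, Slot 7→Singh, Slot 8→Okafor, Slot 9→Espinoza.
Loads: Espinoza 2, Singh 2, Dubois 2, Watson 1, Okafor 2, Greco 1 — all ≤ 2.

2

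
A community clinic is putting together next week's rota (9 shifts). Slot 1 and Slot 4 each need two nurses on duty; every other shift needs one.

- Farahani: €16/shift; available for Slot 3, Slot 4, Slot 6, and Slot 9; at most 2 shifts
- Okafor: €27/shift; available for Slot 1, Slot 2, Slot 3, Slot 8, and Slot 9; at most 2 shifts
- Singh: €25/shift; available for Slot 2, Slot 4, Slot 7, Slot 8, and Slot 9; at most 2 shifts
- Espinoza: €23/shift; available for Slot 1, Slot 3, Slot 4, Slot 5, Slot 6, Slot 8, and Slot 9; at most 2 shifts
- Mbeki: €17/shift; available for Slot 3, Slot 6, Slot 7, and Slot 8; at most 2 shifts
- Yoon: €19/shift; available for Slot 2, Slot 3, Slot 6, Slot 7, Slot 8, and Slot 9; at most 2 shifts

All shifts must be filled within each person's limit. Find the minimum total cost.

€227

Slot 1 can only be covered by Okafor and Espinoza, so that assignment is forced.
Slot 5 can only be covered by Espinoza, so that assignment is forced.
Picking the cheapest available nurse for each shift independently would cost €213, but that ignores the shift limits.
An optimal schedule: Slot 1→Espinoza+Okafor, Slot 2→Yoon, Slot 3→Mbeki, Slot 4→Farahani+Singh, Slot 5→Espinoza, Slot 6→Farahani, Slot 7→Mbeki, Slot 8→Yoon, Slot 9→Singh.
Total: 23 + 27 + 19 + 17 + 16 + 25 + 23 + 16 + 17 + 19 + 25 = €227.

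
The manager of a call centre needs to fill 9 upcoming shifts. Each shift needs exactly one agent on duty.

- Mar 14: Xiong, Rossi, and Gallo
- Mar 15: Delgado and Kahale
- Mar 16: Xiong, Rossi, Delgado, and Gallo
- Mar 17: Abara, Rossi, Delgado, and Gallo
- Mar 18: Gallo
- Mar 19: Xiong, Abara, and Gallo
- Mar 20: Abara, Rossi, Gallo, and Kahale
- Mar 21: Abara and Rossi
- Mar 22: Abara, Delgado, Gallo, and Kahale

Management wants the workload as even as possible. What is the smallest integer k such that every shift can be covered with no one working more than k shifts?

With 6 agents and 9 worker-slots to fill, someone must work at least ⌈9/6⌉ = 2 shifts, so k ≥ 2.
k = 2 works: Mar 14→Xiong, Mar 15→Delgado, Mar 16→Rossi, Mar 17→Abara, Mar 18→Gallo, Mar 19→Xiong, Mar 20→Rossi, Mar 21→Abara, Mar 22→Delgado.
Loads: Xiong 2, Abara 2, Rossi 2, Delgado 2, Gallo 1, Kahale 0 — all ≤ 2.

2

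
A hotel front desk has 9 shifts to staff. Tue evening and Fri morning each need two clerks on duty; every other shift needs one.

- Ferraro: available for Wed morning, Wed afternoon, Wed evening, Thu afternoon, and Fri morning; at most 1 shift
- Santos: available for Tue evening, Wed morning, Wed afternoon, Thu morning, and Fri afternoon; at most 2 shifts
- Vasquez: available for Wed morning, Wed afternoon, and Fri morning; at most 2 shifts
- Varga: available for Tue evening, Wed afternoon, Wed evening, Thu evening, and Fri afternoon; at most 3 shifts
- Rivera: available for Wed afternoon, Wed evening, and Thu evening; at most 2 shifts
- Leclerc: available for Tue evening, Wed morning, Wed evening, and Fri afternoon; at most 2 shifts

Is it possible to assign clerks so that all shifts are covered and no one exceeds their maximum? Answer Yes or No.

No

Total capacity is 12 and 11 slots are needed, so capacity alone doesn't rule it out.
Shifts {Thu afternoon, Fri morning} need 3 worker-slots in total, but the clerks available for any of those shifts (Ferraro and Vasquez) can supply at most 2 among them. So no valid schedule exists.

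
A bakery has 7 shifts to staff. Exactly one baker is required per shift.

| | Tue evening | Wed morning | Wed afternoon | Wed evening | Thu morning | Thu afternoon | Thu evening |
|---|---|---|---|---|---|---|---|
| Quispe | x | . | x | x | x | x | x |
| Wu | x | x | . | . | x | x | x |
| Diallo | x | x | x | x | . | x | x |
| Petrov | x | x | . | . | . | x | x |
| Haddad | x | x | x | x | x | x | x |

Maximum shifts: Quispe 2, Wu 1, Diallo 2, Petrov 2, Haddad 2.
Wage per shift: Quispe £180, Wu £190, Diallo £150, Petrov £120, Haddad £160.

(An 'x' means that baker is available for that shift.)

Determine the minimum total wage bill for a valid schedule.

Picking the cheapest available baker for each shift independently would cost £940, but that ignores the shift limits.
An optimal schedule: Tue evening→Petrov, Wed morning→Petrov, Wed afternoon→Diallo, Wed evening→Diallo, Thu morning→Haddad, Thu afternoon→Haddad, Thu evening→Quispe.
Total: 120 + 120 + 150 + 150 + 160 + 160 + 180 = £1040.

£1040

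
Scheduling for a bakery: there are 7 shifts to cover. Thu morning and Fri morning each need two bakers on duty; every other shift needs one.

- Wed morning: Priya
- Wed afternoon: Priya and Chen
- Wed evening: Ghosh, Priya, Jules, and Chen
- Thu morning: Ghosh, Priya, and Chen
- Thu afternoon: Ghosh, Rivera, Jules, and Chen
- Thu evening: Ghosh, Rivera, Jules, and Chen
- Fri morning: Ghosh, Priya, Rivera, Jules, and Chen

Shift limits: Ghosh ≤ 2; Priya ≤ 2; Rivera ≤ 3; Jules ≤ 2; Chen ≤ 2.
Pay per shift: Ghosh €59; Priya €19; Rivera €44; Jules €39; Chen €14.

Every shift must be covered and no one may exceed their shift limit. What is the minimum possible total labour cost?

€276

Wed morning can only be covered by Priya, so that assignment is forced.
Picking the cheapest available baker for each shift independently would cost €141, but that ignores the shift limits.
An optimal schedule: Wed morning→Priya, Wed afternoon→Chen, Wed evening→Jules, Thu morning→Chen+Priya, Thu afternoon→Rivera, Thu evening→Rivera, Fri morning→Jules+Rivera.
Total: 19 + 14 + 39 + 14 + 19 + 44 + 44 + 39 + 44 = €276.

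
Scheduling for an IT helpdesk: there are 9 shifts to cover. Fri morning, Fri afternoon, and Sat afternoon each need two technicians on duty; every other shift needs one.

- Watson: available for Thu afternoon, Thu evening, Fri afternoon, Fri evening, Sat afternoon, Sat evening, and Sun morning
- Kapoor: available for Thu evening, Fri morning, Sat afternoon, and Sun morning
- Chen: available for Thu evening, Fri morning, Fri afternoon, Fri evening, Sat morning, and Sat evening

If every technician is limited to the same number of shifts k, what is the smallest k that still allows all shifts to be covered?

4

With 3 technicians and 12 worker-slots to fill, someone must work at least ⌈12/3⌉ = 4 shifts, so k ≥ 4.
k = 4 works: Thu afternoon→Watson, Thu evening→Kapoor, Fri morning→Kapoor+Chen, Fri afternoon→Watson+Chen, Fri evening→Watson, Sat morning→Chen, Sat afternoon→Watson+Kapoor, Sat evening→Chen, Sun morning→Kapoor.
Loads: Watson 4, Kapoor 4, Chen 4 — all ≤ 4.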